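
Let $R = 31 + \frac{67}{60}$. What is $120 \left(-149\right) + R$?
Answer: $- \frac{1070873}{60} \approx -17848.0$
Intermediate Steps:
$R = \frac{1927}{60}$ ($R = 31 + 67 \cdot \frac{1}{60} = 31 + \frac{67}{60} = \frac{1927}{60} \approx 32.117$)
$120 \left(-149\right) + R = 120 \left(-149\right) + \frac{1927}{60} = -17880 + \frac{1927}{60} = - \frac{1070873}{60}$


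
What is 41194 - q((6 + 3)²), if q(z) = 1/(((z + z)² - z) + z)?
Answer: 1081095335/26244 ≈ 41194.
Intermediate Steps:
q(z) = 1/(4*z²) (q(z) = 1/(((2*z)² - z) + z) = 1/((4*z² - z) + z) = 1/((-z + 4*z²) + z) = 1/(4*z²))
41194 - q((6 + 3)²) = 41194 - 1/(4*((6 + 3)²)²) = 41194 - 1/(4*(9²)²) = 41194 - 1/(4*81²) = 41194 - 1/(4*6561) = 41194 - 1*1/26244 = 41194 - 1/26244 = 1081095335/26244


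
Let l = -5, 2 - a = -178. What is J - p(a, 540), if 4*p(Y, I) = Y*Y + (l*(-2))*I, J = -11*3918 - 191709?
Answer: -244257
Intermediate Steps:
a = 180 (a = 2 - 1*(-178) = 2 + 178 = 180)
J = -234807 (J = -43098 - 191709 = -234807)
p(Y, I) = Y²/4 + 5*I/2 (p(Y, I) = (Y*Y + (-5*(-2))*I)/4 = (Y² + 10*I)/4 = Y²/4 + 5*I/2)
J - p(a, 540) = -234807 - ((¼)*180² + (5/2)*540) = -234807 - ((¼)*32400 + 1350) = -234807 - (8100 + 1350) = -234807 - 1*9450 = -234807 - 9450 = -244257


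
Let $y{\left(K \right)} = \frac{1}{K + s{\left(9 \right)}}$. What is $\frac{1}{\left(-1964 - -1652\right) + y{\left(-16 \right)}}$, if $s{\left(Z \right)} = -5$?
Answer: $- \frac{21}{6553} \approx -0.0032046$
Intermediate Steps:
$y{\left(K \right)} = \frac{1}{-5 + K}$ ($y{\left(K \right)} = \frac{1}{K - 5} = \frac{1}{-5 + K}$)
$\frac{1}{\left(-1964 - -1652\right) + y{\left(-16 \right)}} = \frac{1}{\left(-1964 - -1652\right) + \frac{1}{-5 - 16}} = \frac{1}{\left(-1964 + 1652\right) + \frac{1}{-21}} = \frac{1}{-312 - \frac{1}{21}} = \frac{1}{- \frac{6553}{21}} = - \frac{21}{6553}$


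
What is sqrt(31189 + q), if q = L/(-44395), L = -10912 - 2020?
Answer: 9*sqrt(758907086665)/44395 ≈ 176.60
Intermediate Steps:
L = -12932
q = 12932/44395 (q = -12932/(-44395) = -12932*(-1/44395) = 12932/44395 ≈ 0.29129)
sqrt(31189 + q) = sqrt(31189 + 12932/44395) = sqrt(1384648587/44395) = 9*sqrt(758907086665)/44395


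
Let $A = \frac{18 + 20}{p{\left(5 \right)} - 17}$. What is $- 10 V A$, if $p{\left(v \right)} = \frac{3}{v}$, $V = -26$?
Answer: $- \frac{24700}{41} \approx -602.44$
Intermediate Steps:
$A = - \frac{95}{41}$ ($A = \frac{18 + 20}{\frac{3}{5} - 17} = \frac{38}{3 \cdot \frac{1}{5} - 17} = \frac{38}{\frac{3}{5} - 17} = \frac{38}{- \frac{82}{5}} = 38 \left(- \frac{5}{82}\right) = - \frac{95}{41} \approx -2.3171$)
$- 10 V A = \left(-10\right) \left(-26\right) \left(- \frac{95}{41}\right) = 260 \left(- \frac{95}{41}\right) = - \frac{24700}{41}$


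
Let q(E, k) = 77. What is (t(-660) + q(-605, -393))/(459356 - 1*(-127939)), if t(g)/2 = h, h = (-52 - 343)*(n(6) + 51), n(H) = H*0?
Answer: -40213/587295 ≈ -0.068472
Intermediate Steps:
n(H) = 0
h = -20145 (h = (-52 - 343)*(0 + 51) = -395*51 = -20145)
t(g) = -40290 (t(g) = 2*(-20145) = -40290)
(t(-660) + q(-605, -393))/(459356 - 1*(-127939)) = (-40290 + 77)/(459356 - 1*(-127939)) = -40213/(459356 + 127939) = -40213/587295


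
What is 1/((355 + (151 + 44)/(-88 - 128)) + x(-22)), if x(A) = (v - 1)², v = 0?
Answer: 72/25567 ≈ 0.0028161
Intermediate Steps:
x(A) = 1 (x(A) = (0 - 1)² = (-1)² = 1)
1/((355 + (151 + 44)/(-88 - 128)) + x(-22)) = 1/((355 + (151 + 44)/(-88 - 128)) + 1) = 1/((355 + 195/(-216)) + 1) = 1/((355 + 195*(-1/216)) + 1) = 1/((355 - 65/72) + 1) = 1/(25495/72 + 1) = 1/(25567/72) = 72/25567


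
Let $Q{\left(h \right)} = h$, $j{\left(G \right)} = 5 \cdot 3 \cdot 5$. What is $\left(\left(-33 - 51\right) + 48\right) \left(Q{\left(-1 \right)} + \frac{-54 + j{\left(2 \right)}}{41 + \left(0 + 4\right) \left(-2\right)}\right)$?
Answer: $\frac{144}{11} \approx 13.091$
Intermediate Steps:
$j{\left(G \right)} = 75$ ($j{\left(G \right)} = 15 \cdot 5 = 75$)
$\left(\left(-33 - 51\right) + 48\right) \left(Q{\left(-1 \right)} + \frac{-54 + j{\left(2 \right)}}{41 + \left(0 + 4\right) \left(-2\right)}\right) = \left(\left(-33 - 51\right) + 48\right) \left(-1 + \frac{-54 + 75}{41 + \left(0 + 4\right) \left(-2\right)}\right) = \left(-84 + 48\right) \left(-1 + \frac{21}{41 + 4 \left(-2\right)}\right) = - 36 \left(-1 + \frac{21}{41 - 8}\right) = - 36 \left(-1 + \frac{21}{33}\right) = - 36 \left(-1 + 21 \cdot \frac{1}{33}\right) = - 36 \left(-1 + \frac{7}{11}\right) = \left(-36\right) \left(- \frac{4}{11}\right) = \frac{144}{11}$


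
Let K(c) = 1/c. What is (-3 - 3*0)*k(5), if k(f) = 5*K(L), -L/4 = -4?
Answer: -15/16 ≈ -0.93750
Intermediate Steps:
L = 16 (L = -4*(-4) = 16)
K(c) = 1/c
k(f) = 5/16
(-3 - 3*0)*k(5) = (-3 - 3*0)*(5/16) = (-3 + 0)*(5/16) = -3*5/16 = -15/16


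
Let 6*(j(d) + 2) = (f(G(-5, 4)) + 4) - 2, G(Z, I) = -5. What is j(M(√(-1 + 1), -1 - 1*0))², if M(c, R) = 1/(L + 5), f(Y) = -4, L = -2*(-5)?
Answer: 49/9 ≈ 5.4444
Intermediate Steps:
L = 10
M(c, R) = 1/15 (M(c, R) = 1/(10 + 5) = 1/15)
j(d) = -7/3 (j(d) = -2 + ((-4 + 4) - 2)/6 = -2 + (0 - 2)/6 = -2 + (⅙)*(-2) = -2 - ⅓ = -7/3)
j(M(√(-1 + 1), -1 - 1*0))² = (-7/3)² = 49/9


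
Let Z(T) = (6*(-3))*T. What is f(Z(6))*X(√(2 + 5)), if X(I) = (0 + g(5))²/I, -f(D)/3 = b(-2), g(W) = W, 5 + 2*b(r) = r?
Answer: 75*√7/2 ≈ 99.216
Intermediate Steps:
b(r) = -5/2 + r/2
Z(T) = -18*T
f(D) = 21/2 (f(D) = -3*(-5/2 + (½)*(-2)) = -3*(-5/2 - 1) = -3*(-7/2) = 21/2)
X(I) = 25/I (X(I) = (0 + 5)²/I = 5²/I = 25/I)
f(Z(6))*X(√(2 + 5)) = 21*(25/(√(2 + 5)))/2 = 21*(25/(√7))/2 = 21*(25*(√7/7))/2 = 21*(25*√7/7)/2 = 75*√7/2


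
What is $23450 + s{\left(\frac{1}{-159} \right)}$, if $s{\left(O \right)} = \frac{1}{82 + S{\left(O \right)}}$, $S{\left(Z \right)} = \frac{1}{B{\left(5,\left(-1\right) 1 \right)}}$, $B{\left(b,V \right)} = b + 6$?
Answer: $\frac{21175361}{903} \approx 23450.0$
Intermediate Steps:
$B{\left(b,V \right)} = 6 + b$
$S{\left(Z \right)} = \frac{1}{11}$ ($S{\left(Z \right)} = \frac{1}{6 + 5} = \frac{1}{11}$)
$s{\left(O \right)} = \frac{11}{903}$ ($s{\left(O \right)} = \frac{1}{82 + \frac{1}{11}} = \frac{1}{\frac{903}{11}} = \frac{11}{903}$)
$23450 + s{\left(\frac{1}{-159} \right)} = 23450 + \frac{11}{903} = \frac{21175361}{903}$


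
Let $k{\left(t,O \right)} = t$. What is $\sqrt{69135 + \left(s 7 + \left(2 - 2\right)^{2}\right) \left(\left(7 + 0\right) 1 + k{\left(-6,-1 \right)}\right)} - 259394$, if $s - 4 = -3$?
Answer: $-259394 + \sqrt{69142} \approx -2.5913 \cdot 10^{5}$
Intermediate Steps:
$s = 1$ ($s = 4 - 3 = 1$)
$\sqrt{69135 + \left(s 7 + \left(2 - 2\right)^{2}\right) \left(\left(7 + 0\right) 1 + k{\left(-6,-1 \right)}\right)} - 259394 = \sqrt{69135 + \left(1 \cdot 7 + \left(2 - 2\right)^{2}\right) \left(\left(7 + 0\right) 1 - 6\right)} - 259394 = \sqrt{69135 + \left(7 + 0^{2}\right) \left(7 \cdot 1 - 6\right)} - 259394 = \sqrt{69135 + \left(7 + 0\right) \left(7 - 6\right)} - 259394 = \sqrt{69135 + 7 \cdot 1} - 259394 = \sqrt{69135 + 7} - 259394 = \sqrt{69142} - 259394 = -259394 + \sqrt{69142}$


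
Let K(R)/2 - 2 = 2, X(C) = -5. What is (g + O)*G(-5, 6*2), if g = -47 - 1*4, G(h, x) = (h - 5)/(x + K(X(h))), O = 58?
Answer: -7/2 ≈ -3.5000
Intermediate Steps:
K(R) = 8 (K(R) = 4 + 2*2 = 4 + 4 = 8)
G(h, x) = (-5 + h)/(8 + x) (G(h, x) = (h - 5)/(x + 8) = (-5 + h)/(8 + x))
g = -51 (g = -47 - 4 = -51)
(g + O)*G(-5, 6*2) = (-51 + 58)*((-5 - 5)/(8 + 6*2)) = 7*(-10/(8 + 12)) = 7*(-10/20) = 7*((1/20)*(-10)) = 7*(-1/2) = -7/2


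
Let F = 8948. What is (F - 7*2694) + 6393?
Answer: -3517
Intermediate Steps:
(F - 7*2694) + 6393 = (8948 - 7*2694) + 6393 = (8948 - 18858) + 6393 = -9910 + 6393 = -3517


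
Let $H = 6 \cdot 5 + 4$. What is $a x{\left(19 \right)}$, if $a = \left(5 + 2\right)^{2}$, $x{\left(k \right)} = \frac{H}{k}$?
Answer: $\frac{1666}{19} \approx 87.684$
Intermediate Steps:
$H = 34$ ($H = 30 + 4 = 34$)
$x{\left(k \right)} = \frac{34}{k}$
$a = 49$ ($a = 7^{2} = 49$)
$a x{\left(19 \right)} = 49 \cdot \frac{34}{19} = \frac{1666}{19}$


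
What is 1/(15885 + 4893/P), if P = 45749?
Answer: 45749/726727758 ≈ 6.2952e-5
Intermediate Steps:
1/(15885 + 4893/P) = 1/(15885 + 4893/45749) = 1/(726727758/45749) = 45749/726727758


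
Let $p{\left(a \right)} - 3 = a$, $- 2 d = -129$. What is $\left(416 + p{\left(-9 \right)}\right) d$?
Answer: $26445$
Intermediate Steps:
$d = \frac{129}{2}$ ($d = \left(- \frac{1}{2}\right) \left(-129\right) = \frac{129}{2} \approx 64.5$)
$p{\left(a \right)} = 3 + a$
$\left(416 + p{\left(-9 \right)}\right) d = \left(416 + \left(3 - 9\right)\right) \frac{129}{2} = \left(416 - 6\right) \frac{129}{2} = 410 \cdot \frac{129}{2} = 26445$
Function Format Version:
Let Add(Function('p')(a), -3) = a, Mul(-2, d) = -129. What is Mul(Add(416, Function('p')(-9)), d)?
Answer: 26445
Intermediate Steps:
d = Rational(129, 2) (d = Mul(Rational(-1, 2), -129) = Rational(129, 2) ≈ 64.500)
Function('p')(a) = Add(3, a)
Mul(Add(416, Function('p')(-9)), d) = Mul(Add(416, Add(3, -9)), Rational(129, 2)) = Mul(Add(416, -6), Rational(129, 2)) = Mul(410, Rational(129, 2)) = 26445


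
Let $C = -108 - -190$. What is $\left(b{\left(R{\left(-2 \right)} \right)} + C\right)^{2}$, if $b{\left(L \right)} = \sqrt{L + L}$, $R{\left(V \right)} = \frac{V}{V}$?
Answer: $\left(82 + \sqrt{2}\right)^{2} \approx 6957.9$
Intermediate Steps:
$R{\left(V \right)} = 1$
$b{\left(L \right)} = \sqrt{2} \sqrt{L}$ ($b{\left(L \right)} = \sqrt{2 L} = \sqrt{2} \sqrt{L}$)
$C = 82$ ($C = -108 + 190 = 82$)
$\left(b{\left(R{\left(-2 \right)} \right)} + C\right)^{2} = \left(\sqrt{2} \sqrt{1} + 82\right)^{2} = \left(\sqrt{2} \cdot 1 + 82\right)^{2} = \left(\sqrt{2} + 82\right)^{2} = \left(82 + \sqrt{2}\right)^{2}$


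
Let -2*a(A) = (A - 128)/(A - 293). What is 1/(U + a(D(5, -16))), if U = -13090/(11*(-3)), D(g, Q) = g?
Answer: 64/25373 ≈ 0.0025224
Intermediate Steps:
a(A) = -(-128 + A)/(2*(-293 + A)) (a(A) = -(A - 128)/(2*(A - 293)) = -(-128 + A)/(2*(-293 + A)))
U = 1190/3 (U = -13090/(-33) = -13090*(-1)/33 = -154*(-85/33) = 1190/3 ≈ 396.67)
1/(U + a(D(5, -16))) = 1/(1190/3 + (128 - 1*5)/(2*(-293 + 5))) = 1/(1190/3 + (½)*(128 - 5)/(-288)) = 1/(1190/3 + (½)*(-1/288)*123) = 1/(1190/3 - 41/192) = 1/(25373/64) = 64/25373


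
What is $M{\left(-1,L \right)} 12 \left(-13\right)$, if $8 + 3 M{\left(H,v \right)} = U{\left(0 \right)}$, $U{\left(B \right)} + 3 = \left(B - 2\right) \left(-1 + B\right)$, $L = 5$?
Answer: $468$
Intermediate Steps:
$U{\left(B \right)} = -3 + \left(-1 + B\right) \left(-2 + B\right)$ ($U{\left(B \right)} = -3 + \left(B - 2\right) \left(-1 + B\right) = -3 + \left(-2 + B\right) \left(-1 + B\right) = -3 + \left(-1 + B\right) \left(-2 + B\right)$)
$M{\left(H,v \right)} = -3$ ($M{\left(H,v \right)} = - \frac{8}{3} + \frac{-1 + 0^{2} - 0}{3} = - \frac{8}{3} + \frac{-1 + 0 + 0}{3} = - \frac{8}{3} + \frac{1}{3} \left(-1\right) = - \frac{8}{3} - \frac{1}{3} = -3$)
$M{\left(-1,L \right)} 12 \left(-13\right) = \left(-3\right) 12 \left(-13\right) = \left(-36\right) \left(-13\right) = 468$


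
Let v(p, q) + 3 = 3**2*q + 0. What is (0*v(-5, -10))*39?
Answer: 0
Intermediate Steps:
v(p, q) = -3 + 9*q (v(p, q) = -3 + (3**2*q + 0) = -3 + (9*q + 0) = -3 + 9*q)
(0*v(-5, -10))*39 = (0*(-3 + 9*(-10)))*39 = (0*(-3 - 90))*39 = (0*(-93))*39 = 0*39 = 0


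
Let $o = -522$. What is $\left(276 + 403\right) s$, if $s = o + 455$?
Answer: $-45493$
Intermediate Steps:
$s = -67$ ($s = -522 + 455 = -67$)
$\left(276 + 403\right) s = \left(276 + 403\right) \left(-67\right) = 679 \left(-67\right) = -45493$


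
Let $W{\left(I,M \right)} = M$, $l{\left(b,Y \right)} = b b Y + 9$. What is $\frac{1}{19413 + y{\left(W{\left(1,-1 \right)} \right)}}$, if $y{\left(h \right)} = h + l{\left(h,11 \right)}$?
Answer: $\frac{1}{19432} \approx 5.1462 \cdot 10^{-5}$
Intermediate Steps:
$l{\left(b,Y \right)} = 9 + Y b^{2}$ ($l{\left(b,Y \right)} = b^{2} Y + 9 = Y b^{2} + 9 = 9 + Y b^{2}$)
$y{\left(h \right)} = 9 + h + 11 h^{2}$ ($y{\left(h \right)} = h + \left(9 + 11 h^{2}\right) = 9 + h + 11 h^{2}$)
$\frac{1}{19413 + y{\left(W{\left(1,-1 \right)} \right)}} = \frac{1}{19413 + \left(9 - 1 + 11 \left(-1\right)^{2}\right)} = \frac{1}{19413 + \left(9 - 1 + 11 \cdot 1\right)} = \frac{1}{19413 + \left(9 - 1 + 11\right)} = \frac{1}{19413 + 19} = \frac{1}{19432}$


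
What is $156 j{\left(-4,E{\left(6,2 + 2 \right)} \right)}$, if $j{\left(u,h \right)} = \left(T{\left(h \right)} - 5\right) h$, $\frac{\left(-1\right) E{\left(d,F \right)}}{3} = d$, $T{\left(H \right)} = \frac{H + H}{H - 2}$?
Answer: $\frac{44928}{5} \approx 8985.6$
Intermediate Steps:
$T{\left(H \right)} = \frac{2 H}{-2 + H}$
$E{\left(d,F \right)} = - 3 d$
$j{\left(u,h \right)} = h \left(-5 + \frac{2 h}{-2 + h}\right)$ ($j{\left(u,h \right)} = \left(\frac{2 h}{-2 + h} - 5\right) h = \left(-5 + \frac{2 h}{-2 + h}\right) h = h \left(-5 + \frac{2 h}{-2 + h}\right)$)
$156 j{\left(-4,E{\left(6,2 + 2 \right)} \right)} = 156 \frac{\left(-3\right) 6 \left(10 - 3 \left(\left(-3\right) 6\right)\right)}{-2 - 18} = 156 \left(- \frac{18 \left(10 - -54\right)}{-2 - 18}\right) = 156 \left(- \frac{18 \left(10 + 54\right)}{-20}\right) = 156 \left(\left(-18\right) \left(- \frac{1}{20}\right) 64\right) = 156 \cdot \frac{288}{5} = \frac{44928}{5}$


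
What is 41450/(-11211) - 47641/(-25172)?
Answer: -509276149/282203292 ≈ -1.8046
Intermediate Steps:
41450/(-11211) - 47641/(-25172) = 41450*(-1/11211) - 47641*(-1/25172) = -41450/11211 + 47641/25172 = -509276149/282203292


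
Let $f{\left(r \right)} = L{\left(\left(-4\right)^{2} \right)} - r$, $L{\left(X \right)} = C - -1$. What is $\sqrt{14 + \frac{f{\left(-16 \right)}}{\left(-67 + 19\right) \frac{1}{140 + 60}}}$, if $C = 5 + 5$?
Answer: $\frac{i \sqrt{394}}{2} \approx 9.9247 i$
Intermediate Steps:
$C = 10$
$L{\left(X \right)} = 11$ ($L{\left(X \right)} = 10 - -1 = 10 + 1 = 11$)
$f{\left(r \right)} = 11 - r$
$\sqrt{14 + \frac{f{\left(-16 \right)}}{\left(-67 + 19\right) \frac{1}{140 + 60}}} = \sqrt{14 + \frac{11 - -16}{\left(-67 + 19\right) \frac{1}{140 + 60}}} = \sqrt{14 + \frac{11 + 16}{\left(-48\right) \frac{1}{200}}} = \sqrt{14 + \frac{27}{\left(-48\right) \frac{1}{200}}} = \sqrt{14 + \frac{27}{- \frac{6}{25}}} = \sqrt{14 + 27 \left(- \frac{25}{6}\right)} = \sqrt{14 - \frac{225}{2}} = \sqrt{- \frac{197}{2}} = \frac{i \sqrt{394}}{2}$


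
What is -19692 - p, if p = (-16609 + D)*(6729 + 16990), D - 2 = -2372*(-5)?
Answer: 112574401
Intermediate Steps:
D = 11862 (D = 2 - 2372*(-5) = 2 + 11860 = 11862)
p = -112594093 (p = (-16609 + 11862)*(6729 + 16990) = -4747*23719 = -112594093)
-19692 - p = -19692 - 1*(-112594093) = -19692 + 112594093 = 112574401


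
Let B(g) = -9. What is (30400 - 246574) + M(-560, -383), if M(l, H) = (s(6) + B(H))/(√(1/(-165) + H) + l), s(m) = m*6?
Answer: 3*(-40352489*√165 + 144116*I*√15799)/(2*(280*√165 - I*√15799)) ≈ -2.1617e+5 - 0.0016861*I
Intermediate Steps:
s(m) = 6*m
M(l, H) = 27/(l + √(-1/165 + H)) (M(l, H) = (6*6 - 9)/(√(1/(-165) + H) + l) = (36 - 9)/(√(-1/165 + H) + l) = 27/(l + √(-1/165 + H)))
(30400 - 246574) + M(-560, -383) = (30400 - 246574) + 27*√165/(√(-1 + 165*(-383)) - 560*√165) = -216174 + 27*√165/(√(-1 - 63195) - 560*√165) = -216174 + 27*√165/(√(-63196) - 560*√165) = -216174 + 27*√165/(2*I*√15799 - 560*√165) = -216174 + 27*√165/(-560*√165 + 2*I*√15799)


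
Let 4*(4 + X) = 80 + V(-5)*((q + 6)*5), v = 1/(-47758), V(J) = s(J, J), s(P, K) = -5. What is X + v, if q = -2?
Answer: -429823/47758 ≈ -9.0000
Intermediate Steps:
V(J) = -5
v = -1/47758 ≈ -2.0939e-5
X = -9 (X = -4 + (80 - 5*(-2 + 6)*5)/4 = -4 + (80 - 20*5)/4 = -4 + (80 - 5*20)/4 = -4 + (80 - 100)/4 = -4 + (1/4)*(-20) = -4 - 5 = -9)
X + v = -9 - 1/47758 = -429823/47758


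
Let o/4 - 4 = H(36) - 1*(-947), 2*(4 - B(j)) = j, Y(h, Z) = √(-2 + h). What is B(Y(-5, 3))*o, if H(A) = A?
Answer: 15792 - 1974*I*√7 ≈ 15792.0 - 5222.7*I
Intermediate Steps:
B(j) = 4 - j/2
o = 3948 (o = 16 + 4*(36 - 1*(-947)) = 16 + 4*(36 + 947) = 16 + 4*983 = 16 + 3932 = 3948)
B(Y(-5, 3))*o = (4 - √(-2 - 5)/2)*3948 = (4 - I*√7/2)*3948 = 15792 - 1974*I*√7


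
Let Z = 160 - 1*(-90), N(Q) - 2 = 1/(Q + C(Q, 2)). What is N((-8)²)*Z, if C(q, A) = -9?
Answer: 5550/11 ≈ 504.55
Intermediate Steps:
N(Q) = 2 + 1/(-9 + Q) (N(Q) = 2 + 1/(Q - 9) = 2 + 1/(-9 + Q))
Z = 250 (Z = 160 + 90 = 250)
N((-8)²)*Z = ((-17 + 2*(-8)²)/(-9 + (-8)²))*250 = ((-17 + 2*64)/(-9 + 64))*250 = ((-17 + 128)/55)*250 = ((1/55)*111)*250 = (111/55)*250 = 5550/11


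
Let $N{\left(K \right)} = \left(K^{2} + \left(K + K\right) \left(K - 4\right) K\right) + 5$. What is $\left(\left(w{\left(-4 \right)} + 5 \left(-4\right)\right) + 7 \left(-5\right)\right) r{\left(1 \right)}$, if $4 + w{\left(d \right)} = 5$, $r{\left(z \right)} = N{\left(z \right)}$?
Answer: $0$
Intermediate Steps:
$N{\left(K \right)} = 5 + K^{2} + 2 K^{2} \left(-4 + K\right)$ ($N{\left(K \right)} = \left(K^{2} + 2 K \left(-4 + K\right) K\right) + 5 = \left(K^{2} + 2 K^{2} \left(-4 + K\right)\right) + 5 = 5 + K^{2} + 2 K^{2} \left(-4 + K\right)$)
$r{\left(z \right)} = 5 - 7 z^{2} + 2 z^{3}$
$w{\left(d \right)} = 1$ ($w{\left(d \right)} = -4 + 5 = 1$)
$\left(\left(w{\left(-4 \right)} + 5 \left(-4\right)\right) + 7 \left(-5\right)\right) r{\left(1 \right)} = \left(\left(1 + 5 \left(-4\right)\right) + 7 \left(-5\right)\right) \left(5 - 7 \cdot 1^{2} + 2 \cdot 1^{3}\right) = \left(\left(1 - 20\right) - 35\right) \left(5 - 7 + 2 \cdot 1\right) = \left(-19 - 35\right) \left(5 - 7 + 2\right) = \left(-54\right) 0 = 0$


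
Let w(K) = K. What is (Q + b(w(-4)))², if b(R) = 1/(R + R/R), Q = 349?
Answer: 1094116/9 ≈ 1.2157e+5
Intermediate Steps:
b(R) = 1/(1 + R) (b(R) = 1/(R + 1) = 1/(1 + R))
(Q + b(w(-4)))² = (349 + 1/(1 - 4))² = (349 + 1/(-3))² = (349 - ⅓)² = (1046/3)² = 1094116/9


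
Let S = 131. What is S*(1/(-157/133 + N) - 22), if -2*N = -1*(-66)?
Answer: -13118995/4546 ≈ -2885.8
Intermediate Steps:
N = -33 (N = -(-1)*(-66)/2 = -½*66 = -33)
S*(1/(-157/133 + N) - 22) = 131*(1/(-157/133 - 33) - 22) = 131*(1/(-4546/133) - 22) = 131*(-133/4546 - 22) = 131*(-100145/4546) = -13118995/4546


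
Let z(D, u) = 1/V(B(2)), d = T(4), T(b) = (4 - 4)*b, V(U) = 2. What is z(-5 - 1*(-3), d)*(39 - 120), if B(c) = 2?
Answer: -81/2 ≈ -40.500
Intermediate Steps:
T(b) = 0 (T(b) = 0*b = 0)
d = 0
z(D, u) = ½ (z(D, u) = 1/2 = ½)
z(-5 - 1*(-3), d)*(39 - 120) = (39 - 120)/2 = (½)*(-81) = -81/2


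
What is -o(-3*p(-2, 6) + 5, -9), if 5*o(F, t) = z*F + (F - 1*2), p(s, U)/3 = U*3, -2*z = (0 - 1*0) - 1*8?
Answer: 787/5 ≈ 157.40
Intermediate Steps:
z = 4 (z = -((0 - 1*0) - 1*8)/2 = -((0 + 0) - 8)/2 = -(0 - 8)/2 = -½*(-8) = 4)
p(s, U) = 9*U (p(s, U) = 3*(U*3) = 3*(3*U) = 9*U)
o(F, t) = -⅖ + F (o(F, t) = (4*F + (F - 1*2))/5 = (4*F + (F - 2))/5 = (4*F + (-2 + F))/5 = (-2 + 5*F)/5 = -⅖ + F)
-o(-3*p(-2, 6) + 5, -9) = -(-⅖ + (-27*6 + 5)) = -(-⅖ + (-3*54 + 5)) = -(-⅖ + (-162 + 5)) = -(-⅖ - 157) = -1*(-787/5) = 787/5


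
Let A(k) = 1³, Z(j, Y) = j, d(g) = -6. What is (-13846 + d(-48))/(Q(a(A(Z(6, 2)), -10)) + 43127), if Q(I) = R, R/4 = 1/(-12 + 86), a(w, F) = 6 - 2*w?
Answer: -512524/1595701 ≈ -0.32119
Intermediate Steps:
A(k) = 1
R = 2/37 (R = 4/(-12 + 86) = 4/74 = 4*(1/74) = 2/37 ≈ 0.054054)
Q(I) = 2/37
(-13846 + d(-48))/(Q(a(A(Z(6, 2)), -10)) + 43127) = (-13846 - 6)/(2/37 + 43127) = -13852/1595701/37 = -13852*37/1595701 = -512524/1595701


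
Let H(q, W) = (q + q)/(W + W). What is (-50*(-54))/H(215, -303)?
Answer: -163620/43 ≈ -3805.1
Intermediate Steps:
H(q, W) = q/W (H(q, W) = (2*q)/((2*W)) = (2*q)*(1/(2*W)) = q/W)
(-50*(-54))/H(215, -303) = (-50*(-54))/((215/(-303))) = 2700/((215*(-1/303))) = 2700/(-215/303) = 2700*(-303/215) = -163620/43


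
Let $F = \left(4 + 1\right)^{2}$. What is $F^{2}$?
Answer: $625$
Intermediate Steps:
$F = 25$ ($F = 5^{2} = 25$)
$F^{2} = 25^{2} = 625$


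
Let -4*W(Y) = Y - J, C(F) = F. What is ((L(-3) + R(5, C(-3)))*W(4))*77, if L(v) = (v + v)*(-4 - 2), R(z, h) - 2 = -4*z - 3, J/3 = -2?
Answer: -5775/2 ≈ -2887.5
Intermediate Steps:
J = -6 (J = 3*(-2) = -6)
R(z, h) = -1 - 4*z (R(z, h) = 2 + (-4*z - 3) = 2 + (-3 - 4*z) = -1 - 4*z)
W(Y) = -3/2 - Y/4 (W(Y) = -(Y - 1*(-6))/4 = -(Y + 6)/4 = -(6 + Y)/4 = -3/2 - Y/4)
L(v) = -12*v (L(v) = (2*v)*(-6) = -12*v)
((L(-3) + R(5, C(-3)))*W(4))*77 = ((-12*(-3) + (-1 - 4*5))*(-3/2 - ¼*4))*77 = ((36 + (-1 - 20))*(-3/2 - 1))*77 = ((36 - 21)*(-5/2))*77 = (15*(-5/2))*77 = -75/2*77 = -5775/2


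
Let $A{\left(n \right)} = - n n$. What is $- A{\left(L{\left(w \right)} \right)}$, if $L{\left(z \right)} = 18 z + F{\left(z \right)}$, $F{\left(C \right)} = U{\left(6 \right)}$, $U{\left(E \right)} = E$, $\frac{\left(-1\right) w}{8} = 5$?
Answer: $509796$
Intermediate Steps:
$w = -40$ ($w = \left(-8\right) 5 = -40$)
$F{\left(C \right)} = 6$
$L{\left(z \right)} = 6 + 18 z$ ($L{\left(z \right)} = 18 z + 6 = 6 + 18 z$)
$A{\left(n \right)} = - n^{2}$
$- A{\left(L{\left(w \right)} \right)} = - \left(-1\right) \left(6 + 18 \left(-40\right)\right)^{2} = - \left(-1\right) \left(6 - 720\right)^{2} = - \left(-1\right) \left(-714\right)^{2} = - \left(-1\right) 509796 = \left(-1\right) \left(-509796\right) = 509796$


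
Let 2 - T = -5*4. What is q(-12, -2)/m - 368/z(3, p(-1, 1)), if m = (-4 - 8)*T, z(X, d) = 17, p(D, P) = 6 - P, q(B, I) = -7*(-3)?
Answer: -32503/1496 ≈ -21.727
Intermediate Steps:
q(B, I) = 21
T = 22 (T = 2 - (-5)*4 = 2 - 1*(-20) = 2 + 20 = 22)
m = -264 (m = (-4 - 8)*22 = -12*22 = -264)
q(-12, -2)/m - 368/z(3, p(-1, 1)) = 21/(-264) - 368/17 = 21*(-1/264) - 368*1/17 = -7/88 - 368/17 = -32503/1496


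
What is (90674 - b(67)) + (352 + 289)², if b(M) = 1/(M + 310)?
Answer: 189086234/377 ≈ 5.0156e+5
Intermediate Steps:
b(M) = 1/(310 + M)
(90674 - b(67)) + (352 + 289)² = (90674 - 1/(310 + 67)) + (352 + 289)² = (90674 - 1/377) + 641² = (90674 - 1*1/377) + 410881 = (90674 - 1/377) + 410881 = 34184097/377 + 410881 = 189086234/377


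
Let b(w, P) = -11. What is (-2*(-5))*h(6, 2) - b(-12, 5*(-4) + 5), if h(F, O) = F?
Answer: 71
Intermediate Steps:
(-2*(-5))*h(6, 2) - b(-12, 5*(-4) + 5) = -2*(-5)*6 - 1*(-11) = 10*6 + 11 = 60 + 11 = 71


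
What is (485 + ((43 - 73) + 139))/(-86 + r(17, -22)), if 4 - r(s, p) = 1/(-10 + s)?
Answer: -4158/575 ≈ -7.2313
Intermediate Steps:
r(s, p) = 4 - 1/(-10 + s)
(485 + ((43 - 73) + 139))/(-86 + r(17, -22)) = (485 + ((43 - 73) + 139))/(-86 + (-41 + 4*17)/(-10 + 17)) = (485 + (-30 + 139))/(-86 + (-41 + 68)/7) = (485 + 109)/(-86 + (⅐)*27) = 594/(-86 + 27/7) = 594/(-575/7) = 594*(-7/575) = -4158/575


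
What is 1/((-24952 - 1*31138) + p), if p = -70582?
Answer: -1/126672 ≈ -7.8944e-6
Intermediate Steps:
1/((-24952 - 1*31138) + p) = 1/((-24952 - 1*31138) - 70582) = 1/((-24952 - 31138) - 70582) = 1/(-56090 - 70582) = 1/(-126672) = -1/126672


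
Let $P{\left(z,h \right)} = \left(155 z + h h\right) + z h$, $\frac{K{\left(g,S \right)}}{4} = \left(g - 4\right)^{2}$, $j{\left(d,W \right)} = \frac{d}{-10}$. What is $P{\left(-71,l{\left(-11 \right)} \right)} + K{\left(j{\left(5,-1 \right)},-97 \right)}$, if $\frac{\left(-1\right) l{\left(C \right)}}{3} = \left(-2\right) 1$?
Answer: $-11314$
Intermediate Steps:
$l{\left(C \right)} = 6$ ($l{\left(C \right)} = - 3 \left(\left(-2\right) 1\right) = \left(-3\right) \left(-2\right) = 6$)
$j{\left(d,W \right)} = - \frac{d}{10}$ ($j{\left(d,W \right)} = d \left(- \frac{1}{10}\right) = - \frac{d}{10}$)
$K{\left(g,S \right)} = 4 \left(-4 + g\right)^{2}$ ($K{\left(g,S \right)} = 4 \left(g - 4\right)^{2} = 4 \left(-4 + g\right)^{2}$)
$P{\left(z,h \right)} = h^{2} + 155 z + h z$ ($P{\left(z,h \right)} = \left(155 z + h^{2}\right) + h z = \left(h^{2} + 155 z\right) + h z = h^{2} + 155 z + h z$)
$P{\left(-71,l{\left(-11 \right)} \right)} + K{\left(j{\left(5,-1 \right)},-97 \right)} = \left(6^{2} + 155 \left(-71\right) + 6 \left(-71\right)\right) + 4 \left(-4 - \frac{1}{2}\right)^{2} = \left(36 - 11005 - 426\right) + 4 \left(-4 - \frac{1}{2}\right)^{2} = -11395 + 4 \left(- \frac{9}{2}\right)^{2} = -11395 + 4 \cdot \frac{81}{4} = -11395 + 81 = -11314$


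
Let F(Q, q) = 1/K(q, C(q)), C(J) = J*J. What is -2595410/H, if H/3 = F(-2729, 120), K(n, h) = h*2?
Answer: -24915936000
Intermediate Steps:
C(J) = J**2
K(n, h) = 2*h
F(Q, q) = 1/(2*q**2)
H = 1/9600 (H = 3*((1/2)/120**2) = 3*((1/2)*(1/14400)) = 3*(1/28800) = 1/9600 ≈ 0.00010417)
-2595410/H = -2595410/1/9600 = -2595410*9600 = -24915936000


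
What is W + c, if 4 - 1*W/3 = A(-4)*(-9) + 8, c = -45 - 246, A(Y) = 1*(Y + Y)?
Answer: -519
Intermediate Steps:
A(Y) = 2*Y (A(Y) = 1*(2*Y) = 2*Y)
c = -291
W = -228 (W = 12 - 3*((2*(-4))*(-9) + 8) = 12 - 3*(-8*(-9) + 8) = 12 - 3*(72 + 8) = 12 - 3*80 = 12 - 240 = -228)
W + c = -228 - 291 = -519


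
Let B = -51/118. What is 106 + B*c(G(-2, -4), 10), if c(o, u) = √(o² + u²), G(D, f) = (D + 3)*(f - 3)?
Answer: 106 - 51*√149/118 ≈ 100.72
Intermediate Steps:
G(D, f) = (-3 + f)*(3 + D) (G(D, f) = (3 + D)*(-3 + f) = (-3 + f)*(3 + D))
B = -51/118 (B = -51*1/118 = -51/118 ≈ -0.43220)
106 + B*c(G(-2, -4), 10) = 106 - 51*√((-9 - 3*(-2) + 3*(-4) - 2*(-4))² + 10²)/118 = 106 - 51*√((-9 + 6 - 12 + 8)² + 100)/118 = 106 - 51*√((-7)² + 100)/118 = 106 - 51*√(49 + 100)/118 = 106 - 51*√149/118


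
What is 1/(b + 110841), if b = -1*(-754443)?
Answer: 1/865284 ≈ 1.1557e-6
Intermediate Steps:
b = 754443
1/(b + 110841) = 1/(754443 + 110841) = 1/865284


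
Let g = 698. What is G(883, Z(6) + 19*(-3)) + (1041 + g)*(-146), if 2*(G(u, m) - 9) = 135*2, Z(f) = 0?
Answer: -253750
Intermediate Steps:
G(u, m) = 144 (G(u, m) = 9 + (135*2)/2 = 9 + (½)*270 = 9 + 135 = 144)
G(883, Z(6) + 19*(-3)) + (1041 + g)*(-146) = 144 + (1041 + 698)*(-146) = 144 + 1739*(-146) = 144 - 253894 = -253750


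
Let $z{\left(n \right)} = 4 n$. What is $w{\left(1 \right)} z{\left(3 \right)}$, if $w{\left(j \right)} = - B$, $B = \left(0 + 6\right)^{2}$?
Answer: $-432$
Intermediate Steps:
$B = 36$ ($B = 6^{2} = 36$)
$w{\left(j \right)} = -36$ ($w{\left(j \right)} = \left(-1\right) 36 = -36$)
$w{\left(1 \right)} z{\left(3 \right)} = - 36 \cdot 4 \cdot 3 = \left(-36\right) 12 = -432$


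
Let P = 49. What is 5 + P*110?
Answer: 5395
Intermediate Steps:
5 + P*110 = 5 + 49*110 = 5 + 5390 = 5395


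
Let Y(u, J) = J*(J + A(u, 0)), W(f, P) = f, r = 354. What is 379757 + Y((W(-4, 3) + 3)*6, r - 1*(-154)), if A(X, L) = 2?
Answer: 638837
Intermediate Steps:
Y(u, J) = J*(2 + J) (Y(u, J) = J*(J + 2) = J*(2 + J))
379757 + Y((W(-4, 3) + 3)*6, r - 1*(-154)) = 379757 + (354 - 1*(-154))*(2 + (354 - 1*(-154))) = 379757 + (354 + 154)*(2 + (354 + 154)) = 379757 + 508*(2 + 508) = 379757 + 508*510 = 379757 + 259080 = 638837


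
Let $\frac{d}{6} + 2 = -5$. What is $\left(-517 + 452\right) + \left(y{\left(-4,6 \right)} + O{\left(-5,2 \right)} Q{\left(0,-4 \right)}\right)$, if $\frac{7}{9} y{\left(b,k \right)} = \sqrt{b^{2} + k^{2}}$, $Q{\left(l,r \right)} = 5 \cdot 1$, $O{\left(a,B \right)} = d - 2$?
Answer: $-285 + \frac{18 \sqrt{13}}{7} \approx -275.73$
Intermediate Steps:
$d = -42$ ($d = -12 + 6 \left(-5\right) = -12 - 30 = -42$)
$O{\left(a,B \right)} = -44$ ($O{\left(a,B \right)} = -42 - 2 = -44$)
$Q{\left(l,r \right)} = 5$
$y{\left(b,k \right)} = \frac{9 \sqrt{b^{2} + k^{2}}}{7}$
$\left(-517 + 452\right) + \left(y{\left(-4,6 \right)} + O{\left(-5,2 \right)} Q{\left(0,-4 \right)}\right) = \left(-517 + 452\right) + \left(\frac{9 \sqrt{\left(-4\right)^{2} + 6^{2}}}{7} - 220\right) = -65 - \left(220 - \frac{9 \sqrt{16 + 36}}{7}\right) = -65 - \left(220 - \frac{9 \sqrt{52}}{7}\right) = -65 - \left(220 - \frac{9 \cdot 2 \sqrt{13}}{7}\right) = -65 - \left(220 - \frac{18 \sqrt{13}}{7}\right) = -285 + \frac{18 \sqrt{13}}{7}$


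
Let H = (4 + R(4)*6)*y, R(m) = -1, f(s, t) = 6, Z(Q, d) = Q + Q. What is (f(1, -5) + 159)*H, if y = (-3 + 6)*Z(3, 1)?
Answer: -5940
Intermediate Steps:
Z(Q, d) = 2*Q
y = 18 (y = (-3 + 6)*(2*3) = 3*6 = 18)
H = -36 (H = (4 - 1*6)*18 = (4 - 6)*18 = -2*18 = -36)
(f(1, -5) + 159)*H = (6 + 159)*(-36) = 165*(-36) = -5940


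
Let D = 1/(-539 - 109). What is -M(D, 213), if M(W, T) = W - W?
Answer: 0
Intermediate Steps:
D = -1/648 (D = 1/(-648) = -1/648 ≈ -0.0015432)
M(W, T) = 0
-M(D, 213) = -1*0 = 0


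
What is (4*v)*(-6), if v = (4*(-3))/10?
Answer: 144/5 ≈ 28.800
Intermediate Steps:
v = -6/5 (v = -12*⅒ = -6/5 ≈ -1.2000)
(4*v)*(-6) = (4*(-6/5))*(-6) = -24/5*(-6) = 144/5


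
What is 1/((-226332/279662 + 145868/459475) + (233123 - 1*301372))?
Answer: -64248848725/4384951276712067 ≈ -1.4652e-5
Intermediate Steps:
1/((-226332/279662 + 145868/459475) + (233123 - 1*301372)) = 1/((-226332*1/279662 + 145868*(1/459475)) + (233123 - 301372)) = 1/((-113166/139831 + 145868/459475) - 68249) = 1/(-31600079542/64248848725 - 68249) = 1/(-4384951276712067/64248848725) = -64248848725/4384951276712067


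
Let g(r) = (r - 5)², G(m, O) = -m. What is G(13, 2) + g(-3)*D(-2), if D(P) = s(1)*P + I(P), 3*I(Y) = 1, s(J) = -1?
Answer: 409/3 ≈ 136.33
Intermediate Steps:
I(Y) = ⅓ (I(Y) = (⅓)*1 = ⅓)
D(P) = ⅓ - P (D(P) = -P + ⅓ = ⅓ - P)
g(r) = (-5 + r)²
G(13, 2) + g(-3)*D(-2) = -1*13 + (-5 - 3)²*(⅓ - 1*(-2)) = -13 + (-8)²*(⅓ + 2) = -13 + 64*(7/3) = -13 + 448/3 = 409/3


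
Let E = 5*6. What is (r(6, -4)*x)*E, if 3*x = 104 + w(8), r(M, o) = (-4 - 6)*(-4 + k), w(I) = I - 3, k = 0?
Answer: 43600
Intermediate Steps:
E = 30
w(I) = -3 + I
r(M, o) = 40 (r(M, o) = (-4 - 6)*(-4 + 0) = -10*(-4) = 40)
x = 109/3 (x = (104 + (-3 + 8))/3 = (104 + 5)/3 = (⅓)*109 = 109/3 ≈ 36.333)
(r(6, -4)*x)*E = (40*(109/3))*30 = (4360/3)*30 = 43600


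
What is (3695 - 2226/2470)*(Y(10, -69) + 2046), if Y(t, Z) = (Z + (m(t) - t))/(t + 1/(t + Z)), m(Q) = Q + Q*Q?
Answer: 177620599796/23465 ≈ 7.5696e+6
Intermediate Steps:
m(Q) = Q + Q²
Y(t, Z) = (Z - t + t*(1 + t))/(t + 1/(Z + t)) (Y(t, Z) = (Z + (t*(1 + t) - t))/(t + 1/(t + Z)) = (Z + (-t + t*(1 + t)))/(t + 1/(Z + t)) = (Z - t + t*(1 + t))/(t + 1/(Z + t)))
(3695 - 2226/2470)*(Y(10, -69) + 2046) = (3695 - 2226/2470)*(((-69)² + 10³ - 69*10 - 69*10²)/(1 + 10² - 69*10) + 2046) = (3695 - 2226*1/2470)*((4761 + 1000 - 690 - 69*100)/(1 + 100 - 690) + 2046) = (3695 - 1113/1235)*((4761 + 1000 - 690 - 6900)/(-589) + 2046) = 4562212*(-1/589*(-1829) + 2046)/1235 = 4562212*(59/19 + 2046)/1235 = (4562212/1235)*(38933/19) = 177620599796/23465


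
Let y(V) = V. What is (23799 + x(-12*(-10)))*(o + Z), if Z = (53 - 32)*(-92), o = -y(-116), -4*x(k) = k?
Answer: -43164504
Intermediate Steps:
x(k) = -k/4
o = 116 (o = -1*(-116) = 116)
Z = -1932 (Z = 21*(-92) = -1932)
(23799 + x(-12*(-10)))*(o + Z) = (23799 - (-3)*(-10))*(116 - 1932) = (23799 - ¼*120)*(-1816) = (23799 - 30)*(-1816) = 23769*(-1816) = -43164504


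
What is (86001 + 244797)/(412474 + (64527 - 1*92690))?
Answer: 330798/384311 ≈ 0.86076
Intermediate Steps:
(86001 + 244797)/(412474 + (64527 - 1*92690)) = 330798/(412474 + (64527 - 92690)) = 330798/(412474 - 28163) = 330798/384311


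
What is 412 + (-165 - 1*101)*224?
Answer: -59172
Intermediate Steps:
412 + (-165 - 1*101)*224 = 412 + (-165 - 101)*224 = 412 - 266*224 = 412 - 59584 = -59172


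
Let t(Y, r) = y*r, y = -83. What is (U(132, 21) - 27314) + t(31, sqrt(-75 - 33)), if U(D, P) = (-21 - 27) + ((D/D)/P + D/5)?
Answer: -2870233/105 - 498*I*sqrt(3) ≈ -27336.0 - 862.56*I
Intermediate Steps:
t(Y, r) = -83*r
U(D, P) = -48 + 1/P + D/5 (U(D, P) = -48 + (1/P + D*(1/5)) = -48 + (1/P + D/5) = -48 + 1/P + D/5)
(U(132, 21) - 27314) + t(31, sqrt(-75 - 33)) = ((-48 + 1/21 + (1/5)*132) - 27314) - 83*sqrt(-75 - 33) = ((-48 + 1/21 + 132/5) - 27314) - 498*I*sqrt(3) = (-2263/105 - 27314) - 498*I*sqrt(3) = -2870233/105 - 498*I*sqrt(3)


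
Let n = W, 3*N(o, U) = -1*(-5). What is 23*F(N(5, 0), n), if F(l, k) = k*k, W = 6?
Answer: 828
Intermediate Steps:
N(o, U) = 5/3 (N(o, U) = (-1*(-5))/3 = (1/3)*5 = 5/3)
n = 6
F(l, k) = k**2
23*F(N(5, 0), n) = 23*6**2 = 23*36 = 828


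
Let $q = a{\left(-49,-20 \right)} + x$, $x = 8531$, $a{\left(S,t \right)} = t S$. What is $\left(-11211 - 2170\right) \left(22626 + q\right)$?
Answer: $-430025197$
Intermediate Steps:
$a{\left(S,t \right)} = S t$
$q = 9511$ ($q = \left(-49\right) \left(-20\right) + 8531 = 980 + 8531 = 9511$)
$\left(-11211 - 2170\right) \left(22626 + q\right) = \left(-11211 - 2170\right) \left(22626 + 9511\right) = \left(-13381\right) 32137 = -430025197$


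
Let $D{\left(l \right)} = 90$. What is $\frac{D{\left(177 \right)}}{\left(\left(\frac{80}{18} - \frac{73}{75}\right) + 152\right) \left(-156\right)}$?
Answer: $- \frac{3375}{909506} \approx -0.0037108$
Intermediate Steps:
$\frac{D{\left(177 \right)}}{\left(\left(\frac{80}{18} - \frac{73}{75}\right) + 152\right) \left(-156\right)} = \frac{90}{\left(\left(\frac{80}{18} - \frac{73}{75}\right) + 152\right) \left(-156\right)} = \frac{90}{\left(\left(80 \cdot \frac{1}{18} - \frac{73}{75}\right) + 152\right) \left(-156\right)} = \frac{90}{\left(\left(\frac{40}{9} - \frac{73}{75}\right) + 152\right) \left(-156\right)} = \frac{90}{\left(\frac{781}{225} + 152\right) \left(-156\right)} = \frac{90}{\frac{34981}{225} \left(-156\right)} = \frac{90}{- \frac{1819012}{75}} = 90 \left(- \frac{75}{1819012}\right) = - \frac{3375}{909506}$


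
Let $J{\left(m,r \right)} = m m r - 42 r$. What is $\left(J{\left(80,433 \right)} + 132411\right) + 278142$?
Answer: $3163567$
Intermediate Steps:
$J{\left(m,r \right)} = - 42 r + r m^{2}$ ($J{\left(m,r \right)} = m^{2} r - 42 r = r m^{2} - 42 r = - 42 r + r m^{2}$)
$\left(J{\left(80,433 \right)} + 132411\right) + 278142 = \left(433 \left(-42 + 80^{2}\right) + 132411\right) + 278142 = \left(433 \left(-42 + 6400\right) + 132411\right) + 278142 = \left(433 \cdot 6358 + 132411\right) + 278142 = \left(2753014 + 132411\right) + 278142 = 2885425 + 278142 = 3163567$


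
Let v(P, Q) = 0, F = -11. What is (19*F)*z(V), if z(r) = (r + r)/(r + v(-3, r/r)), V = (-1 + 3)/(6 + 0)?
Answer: -418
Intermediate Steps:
V = ⅓ (V = 2/6 = 2*(⅙) = ⅓ ≈ 0.33333)
z(r) = 2 (z(r) = (r + r)/(r + 0) = (2*r)/r = 2)
(19*F)*z(V) = (19*(-11))*2 = -209*2 = -418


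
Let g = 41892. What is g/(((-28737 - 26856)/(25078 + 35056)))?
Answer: -839711176/18531 ≈ -45314.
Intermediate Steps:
g/(((-28737 - 26856)/(25078 + 35056))) = 41892/(((-28737 - 26856)/(25078 + 35056))) = 41892/((-55593/60134)) = 41892/((-55593*1/60134)) = 41892/(-55593/60134) = 41892*(-60134/55593) = -839711176/18531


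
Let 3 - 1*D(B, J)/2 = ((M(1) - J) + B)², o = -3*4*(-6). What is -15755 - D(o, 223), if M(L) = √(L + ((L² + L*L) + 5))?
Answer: 29857 - 1208*√2 ≈ 28149.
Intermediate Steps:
M(L) = √(5 + L + 2*L²) (M(L) = √(L + ((L² + L²) + 5)) = √(L + (2*L² + 5)) = √(L + (5 + 2*L²)) = √(5 + L + 2*L²))
o = 72 (o = -12*(-6) = 72)
D(B, J) = 6 - 2*(B - J + 2*√2)² (D(B, J) = 6 - 2*((√(5 + 1 + 2*1²) - J) + B)² = 6 - 2*((√(5 + 1 + 2*1) - J) + B)² = 6 - 2*((√(5 + 1 + 2) - J) + B)² = 6 - 2*((√8 - J) + B)² = 6 - 2*((2*√2 - J) + B)² = 6 - 2*((-J + 2*√2) + B)² = 6 - 2*(B - J + 2*√2)²)
-15755 - D(o, 223) = -15755 - (6 - 2*(72 - 1*223 + 2*√2)²) = -15755 - (6 - 2*(72 - 223 + 2*√2)²) = -15755 - (6 - 2*(-151 + 2*√2)²) = -15755 + (-6 + 2*(-151 + 2*√2)²) = -15761 + 2*(-151 + 2*√2)²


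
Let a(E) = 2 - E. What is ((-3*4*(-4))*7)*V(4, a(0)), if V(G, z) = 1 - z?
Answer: -336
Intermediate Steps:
((-3*4*(-4))*7)*V(4, a(0)) = ((-3*4*(-4))*7)*(1 - (2 - 1*0)) = (-12*(-4)*7)*(1 - (2 + 0)) = (48*7)*(1 - 1*2) = 336*(1 - 2) = 336*(-1) = -336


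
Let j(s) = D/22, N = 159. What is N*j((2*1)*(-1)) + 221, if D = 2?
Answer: 2590/11 ≈ 235.45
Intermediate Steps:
j(s) = 1/11 (j(s) = 2/22 = 2*(1/22) = 1/11)
N*j((2*1)*(-1)) + 221 = 159*(1/11) + 221 = 159/11 + 221 = 2590/11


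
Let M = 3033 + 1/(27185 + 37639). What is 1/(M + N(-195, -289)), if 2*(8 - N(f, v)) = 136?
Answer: 64824/192721753 ≈ 0.00033636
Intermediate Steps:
N(f, v) = -60 (N(f, v) = 8 - 1/2*136 = 8 - 68 = -60)
M = 196611193/64824 (M = 3033 + 1/64824 = 196611193/64824 ≈ 3033.0)
1/(M + N(-195, -289)) = 1/(196611193/64824 - 60) = 1/(192721753/64824) = 64824/192721753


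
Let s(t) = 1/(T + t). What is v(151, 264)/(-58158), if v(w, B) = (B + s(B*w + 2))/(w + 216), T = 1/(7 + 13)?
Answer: -105246382/8509004130753 ≈ -1.2369e-5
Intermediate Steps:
T = 1/20 ≈ 0.050000
s(t) = 1/(1/20 + t)
v(w, B) = (B + 20/(41 + 20*B*w))/(216 + w) (v(w, B) = (B + 20/(1 + 20*(B*w + 2)))/(w + 216) = (B + 20/(1 + 20*(2 + B*w)))/(216 + w) = (B + 20/(1 + (40 + 20*B*w)))/(216 + w) = (B + 20/(41 + 20*B*w))/(216 + w))
v(151, 264)/(-58158) = ((20 + 264*(41 + 20*264*151))/((41 + 20*264*151)*(216 + 151)))/(-58158) = ((20 + 264*(41 + 797280))/((41 + 797280)*367))*(-1/58158) = ((1/367)*(20 + 264*797321)/797321)*(-1/58158) = ((1/797321)*(1/367)*(20 + 210492744))*(-1/58158) = ((1/797321)*(1/367)*210492764)*(-1/58158) = (210492764/292616807)*(-1/58158) = -105246382/8509004130753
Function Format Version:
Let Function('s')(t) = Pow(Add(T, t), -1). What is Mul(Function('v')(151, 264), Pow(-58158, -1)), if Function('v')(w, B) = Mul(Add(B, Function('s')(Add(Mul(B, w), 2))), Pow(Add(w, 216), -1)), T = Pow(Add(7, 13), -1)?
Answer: Rational(-105246382, 8509004130753) ≈ -1.2369e-5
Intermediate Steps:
T = Rational(1, 20) (T = Pow(20, -1) = Rational(1, 20) ≈ 0.050000)
Function('s')(t) = Pow(Add(Rational(1, 20), t), -1)
Function('v')(w, B) = Mul(Pow(Add(216, w), -1), Add(B, Mul(20, Pow(Add(41, Mul(20, B, w)), -1)))) (Function('v')(w, B) = Mul(Add(B, Mul(20, Pow(Add(1, Mul(20, Add(Mul(B, w), 2))), -1))), Pow(Add(w, 216), -1)) = Mul(Add(B, Mul(20, Pow(Add(1, Mul(20, Add(2, Mul(B, w)))), -1))), Pow(Add(216, w), -1)) = Mul(Add(B, Mul(20, Pow(Add(1, Add(40, Mul(20, B, w))), -1))), Pow(Add(216, w), -1)) = Mul(Add(B, Mul(20, Pow(Add(41, Mul(20, B, w)), -1))), Pow(Add(216, w), -1)) = Mul(Pow(Add(216, w), -1), Add(B, Mul(20, Pow(Add(41, Mul(20, B, w)), -1)))))
Mul(Function('v')(151, 264), Pow(-58158, -1)) = Mul(Mul(Pow(Add(41, Mul(20, 264, 151)), -1), Pow(Add(216, 151), -1), Add(20, Mul(264, Add(41, Mul(20, 264, 151))))), Pow(-58158, -1)) = Mul(Mul(Pow(Add(41, 797280), -1), Pow(367, -1), Add(20, Mul(264, Add(41, 797280)))), Rational(-1, 58158)) = Mul(Mul(Pow(797321, -1), Rational(1, 367), Add(20, Mul(264, 797321))), Rational(-1, 58158)) = Mul(Mul(Rational(1, 797321), Rational(1, 367), Add(20, 210492744)), Rational(-1, 58158)) = Mul(Mul(Rational(1, 797321), Rational(1, 367), 210492764), Rational(-1, 58158)) = Mul(Rational(210492764, 292616807), Rational(-1, 58158)) = Rational(-105246382, 8509004130753)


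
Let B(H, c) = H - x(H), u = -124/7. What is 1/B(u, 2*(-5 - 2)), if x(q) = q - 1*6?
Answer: ⅙ ≈ 0.16667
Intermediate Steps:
x(q) = -6 + q (x(q) = q - 6 = -6 + q)
u = -124/7 (u = -124*⅐ = -124/7 ≈ -17.714)
B(H, c) = 6 (B(H, c) = H - (-6 + H) = H + (6 - H) = 6)
1/B(u, 2*(-5 - 2)) = 1/6 = ⅙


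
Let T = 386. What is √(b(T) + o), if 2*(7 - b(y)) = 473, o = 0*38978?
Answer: 3*I*√102/2 ≈ 15.149*I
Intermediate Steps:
o = 0
b(y) = -459/2 (b(y) = 7 - ½*473 = 7 - 473/2 = -459/2)
√(b(T) + o) = √(-459/2 + 0) = √(-459/2) = 3*I*√102/2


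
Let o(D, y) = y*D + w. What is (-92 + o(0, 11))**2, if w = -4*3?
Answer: 10816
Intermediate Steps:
w = -12
o(D, y) = -12 + D*y (o(D, y) = y*D - 12 = D*y - 12 = -12 + D*y)
(-92 + o(0, 11))**2 = (-92 + (-12 + 0*11))**2 = (-92 + (-12 + 0))**2 = (-92 - 12)**2 = (-104)**2 = 10816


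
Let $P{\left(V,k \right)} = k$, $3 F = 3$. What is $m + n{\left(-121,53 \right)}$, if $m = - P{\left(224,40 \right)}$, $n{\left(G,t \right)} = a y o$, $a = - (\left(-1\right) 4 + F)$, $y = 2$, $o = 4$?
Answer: $-16$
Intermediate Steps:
$F = 1$ ($F = \frac{1}{3} \cdot 3 = 1$)
$a = 3$ ($a = - (\left(-1\right) 4 + 1) = - (-4 + 1) = \left(-1\right) \left(-3\right) = 3$)
$n{\left(G,t \right)} = 24$ ($n{\left(G,t \right)} = 3 \cdot 2 \cdot 4 = 6 \cdot 4 = 24$)
$m = -40$ ($m = \left(-1\right) 40 = -40$)
$m + n{\left(-121,53 \right)} = -40 + 24 = -16$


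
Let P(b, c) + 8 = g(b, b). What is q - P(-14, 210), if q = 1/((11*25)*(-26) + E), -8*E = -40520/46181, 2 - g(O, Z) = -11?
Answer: -1650991606/330189085 ≈ -5.0001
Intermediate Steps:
g(O, Z) = 13 (g(O, Z) = 2 - 1*(-11) = 2 + 11 = 13)
P(b, c) = 5 (P(b, c) = -8 + 13 = 5)
E = 5065/46181 (E = -(-5065)/46181 = -⅛*(-40520/46181) = 5065/46181 ≈ 0.10968)
q = -46181/330189085 (q = 1/((11*25)*(-26) + 5065/46181) = 1/(275*(-26) + 5065/46181) = 1/(-7150 + 5065/46181) = 1/(-330189085/46181) = -46181/330189085 ≈ -0.00013986)
q - P(-14, 210) = -46181/330189085 - 1*5 = -46181/330189085 - 5 = -1650991606/330189085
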